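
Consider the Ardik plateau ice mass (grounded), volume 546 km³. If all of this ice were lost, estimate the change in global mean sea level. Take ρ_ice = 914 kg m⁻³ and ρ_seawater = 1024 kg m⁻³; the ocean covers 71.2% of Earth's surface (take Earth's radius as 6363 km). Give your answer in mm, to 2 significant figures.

≈ 1.3 mm

Ardik: 546 km³ × (914/1024) = 487.3 km³ of water.
Spread over 3.62×10^14 m² of ocean, Δh = 4.873×10^11 / 3.62×10^14 = 1.35×10^-3 m = 1.3 mm.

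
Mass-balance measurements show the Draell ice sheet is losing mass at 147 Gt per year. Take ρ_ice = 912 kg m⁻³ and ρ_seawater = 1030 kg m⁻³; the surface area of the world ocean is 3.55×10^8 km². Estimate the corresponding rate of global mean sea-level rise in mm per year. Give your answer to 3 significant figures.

≈ 0.402 mm/yr

ρ_w = 1030 kg m⁻³. Annual water volume added = 147 Gt / ρ_w = 1.470×10^14 kg / 1030 kg m⁻³ = 1.427×10^11 m³.
Δh per year = 1.427×10^11 / 3.55×10^14 = 4.02×10^-4 m = 0.402 mm.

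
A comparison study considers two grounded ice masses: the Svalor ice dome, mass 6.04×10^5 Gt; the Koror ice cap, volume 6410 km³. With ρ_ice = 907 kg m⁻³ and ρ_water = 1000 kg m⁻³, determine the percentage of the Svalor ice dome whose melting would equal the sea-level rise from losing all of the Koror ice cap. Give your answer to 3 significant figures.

≈ 0.963 %

Equal sea-level rise means equal mass of meltwater, i.e. equal mass of ice lost.
Ice mass of Koror: 5.814×10^15 kg; ice mass of Svalor: 6.040×10^17 kg.
Fraction required = 5.814×10^15 / 6.040×10^17 = 9.63×10^-3 → 0.963 %.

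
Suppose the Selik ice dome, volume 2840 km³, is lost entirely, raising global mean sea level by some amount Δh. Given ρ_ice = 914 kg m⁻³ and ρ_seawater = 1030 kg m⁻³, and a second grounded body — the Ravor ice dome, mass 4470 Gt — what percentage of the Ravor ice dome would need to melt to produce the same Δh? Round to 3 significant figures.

Equal sea-level rise means equal mass of meltwater, i.e. equal mass of ice lost.
Ice mass of Selik: 2.596×10^15 kg; ice mass of Ravor: 4.470×10^15 kg.
Fraction required = 2.596×10^15 / 4.470×10^15 = 0.581 → 58.1 %.

≈ 58.1 %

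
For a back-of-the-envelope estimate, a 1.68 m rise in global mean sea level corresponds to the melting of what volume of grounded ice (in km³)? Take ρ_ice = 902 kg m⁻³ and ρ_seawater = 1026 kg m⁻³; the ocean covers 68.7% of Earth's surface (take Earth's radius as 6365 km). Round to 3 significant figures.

≈ 6.68×10^5 km³

Required water volume = Δh × A = 1.68 m × 3.50×10^14 m² = 5.876×10^14 m³ = 5.876×10^5 km³.
Ice volume = water volume × ρ_w/ρ_ice = 5.876×10^5 × 1026/902 = 6.68×10^5 km³.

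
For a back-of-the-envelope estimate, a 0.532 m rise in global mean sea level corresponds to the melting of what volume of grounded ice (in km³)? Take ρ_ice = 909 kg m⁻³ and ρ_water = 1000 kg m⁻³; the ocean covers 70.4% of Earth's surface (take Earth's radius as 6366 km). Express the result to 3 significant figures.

Required water volume = Δh × A = 0.532 m × 3.59×10^14 m² = 1.907×10^14 m³ = 1.907×10^5 km³.
Ice volume = water volume × ρ_w/ρ_ice = 1.907×10^5 × 1000/909 = 2.10×10^5 km³.

≈ 2.10×10^5 km³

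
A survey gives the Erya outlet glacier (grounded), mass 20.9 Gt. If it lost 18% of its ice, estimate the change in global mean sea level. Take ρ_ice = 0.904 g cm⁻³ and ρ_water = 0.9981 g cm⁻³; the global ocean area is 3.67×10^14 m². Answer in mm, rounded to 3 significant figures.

Erya: 0.18 × 20.9 Gt = 3.762×10^12 kg; dividing by ρ_w = 0.9981 g cm⁻³ = 998.1 kg m⁻³ gives 3.769×10^9 m³ of water.
Spread over 3.67×10^14 m² of ocean, Δh = 3.769×10^9 / 3.67×10^14 = 1.03×10^-5 m = 0.0103 mm.

≈ 0.0103 mm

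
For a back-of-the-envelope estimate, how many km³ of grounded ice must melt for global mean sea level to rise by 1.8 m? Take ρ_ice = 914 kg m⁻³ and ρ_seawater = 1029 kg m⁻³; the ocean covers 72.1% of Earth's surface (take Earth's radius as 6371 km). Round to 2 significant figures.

≈ 7.5×10^5 km³

Required water volume = Δh × A = 1.8 m × 3.68×10^14 m² = 6.620×10^14 m³ = 6.620×10^5 km³.
Ice volume = water volume × ρ_w/ρ_ice = 6.620×10^5 × 1029/914 = 7.5×10^5 km³.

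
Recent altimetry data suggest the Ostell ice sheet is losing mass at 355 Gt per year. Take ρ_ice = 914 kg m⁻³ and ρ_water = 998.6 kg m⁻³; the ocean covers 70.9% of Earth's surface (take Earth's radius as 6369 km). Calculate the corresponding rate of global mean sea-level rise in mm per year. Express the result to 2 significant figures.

≈ 0.98 mm/yr

ρ_w = 998.6 kg m⁻³. Annual water volume added = 355 Gt / ρ_w = 3.550×10^14 kg / 998.6 kg m⁻³ = 3.555×10^11 m³.
Δh per year = 3.555×10^11 / 3.61×10^14 = 9.84×10^-4 m = 0.98 mm.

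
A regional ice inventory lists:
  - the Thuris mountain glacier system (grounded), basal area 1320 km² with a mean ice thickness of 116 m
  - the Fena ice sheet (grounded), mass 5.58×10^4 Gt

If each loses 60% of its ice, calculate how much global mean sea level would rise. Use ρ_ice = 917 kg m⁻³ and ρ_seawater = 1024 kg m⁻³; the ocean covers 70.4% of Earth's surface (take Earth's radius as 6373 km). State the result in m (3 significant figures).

≈ 0.0912 m

Thuris: ice volume = 1320 km² × 116 m = 153.1 km³; 0.6 × 153.1 × (917/1024) = 82.27 km³ of water.
Fena: 0.6 × 5.58×10^4 Gt = 3.348×10^16 kg; dividing by ρ_w = 1024 kg m⁻³ gives 3.270×10^13 m³ of water.
Total added water ≈ 3.278×10^13 m³ over 3.59×10^14 m² → Δh = 0.0912 m.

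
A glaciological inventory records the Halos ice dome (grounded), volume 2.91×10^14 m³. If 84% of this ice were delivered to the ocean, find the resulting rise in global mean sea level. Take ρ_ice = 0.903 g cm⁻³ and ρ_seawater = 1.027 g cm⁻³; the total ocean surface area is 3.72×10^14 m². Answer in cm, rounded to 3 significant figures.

Halos: 0.84 × 2.91×10^14 m³ × (903/1027) = 2.149×10^14 m³ of water.
Spread over 3.72×10^14 m² of ocean, Δh = 2.149×10^14 / 3.72×10^14 = 0.578 m = 57.8 cm.

≈ 57.8 cm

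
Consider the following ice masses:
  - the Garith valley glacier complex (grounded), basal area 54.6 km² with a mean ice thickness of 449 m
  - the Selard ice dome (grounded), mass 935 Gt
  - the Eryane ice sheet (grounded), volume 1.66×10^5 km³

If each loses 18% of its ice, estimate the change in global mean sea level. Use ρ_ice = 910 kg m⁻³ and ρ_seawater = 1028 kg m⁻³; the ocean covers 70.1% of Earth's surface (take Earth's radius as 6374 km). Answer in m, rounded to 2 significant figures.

Garith: ice volume = 54.6 km² × 449 m = 24.52 km³; 0.18 × 24.52 × (910/1028) = 3.906 km³ of water.
Selard: 0.18 × 935 Gt = 1.683×10^14 kg; dividing by ρ_w = 1028 kg m⁻³ gives 1.637×10^11 m³ of water.
Eryane: 0.18 × 1.66×10^5 km³ × (910/1028) = 2.645×10^4 km³ of water.
Total added water ≈ 2.662×10^13 m³ over 3.58×10^14 m² → Δh = 0.0744 m.

≈ 0.074 m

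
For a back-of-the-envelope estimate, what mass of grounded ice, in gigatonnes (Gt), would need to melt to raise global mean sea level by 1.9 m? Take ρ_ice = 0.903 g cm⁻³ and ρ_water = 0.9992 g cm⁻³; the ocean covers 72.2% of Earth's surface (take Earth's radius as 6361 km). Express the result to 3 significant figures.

≈ 6.97×10^5 Gt

Required water volume = Δh × A = 1.9 m × 3.67×10^14 m² = 6.975×10^14 m³.
ρ_w = 0.9992 g cm⁻³ = 999.2 kg m⁻³, so the mass of water = 6.975×10^14 m³ × 999.2 kg m⁻³ = 6.970×10^17 kg = 6.97×10^5 Gt (and the same mass of ice, by conservation).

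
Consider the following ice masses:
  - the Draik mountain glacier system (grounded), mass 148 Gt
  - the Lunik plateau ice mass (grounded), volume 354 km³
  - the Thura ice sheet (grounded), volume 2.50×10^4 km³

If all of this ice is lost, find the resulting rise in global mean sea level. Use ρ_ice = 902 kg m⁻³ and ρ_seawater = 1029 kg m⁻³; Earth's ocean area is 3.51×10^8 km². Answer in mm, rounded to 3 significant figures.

≈ 63.7 mm

Draik: 148 Gt = 1.480×10^14 kg; dividing by ρ_w = 1029 kg m⁻³ gives 1.438×10^11 m³ of water.
Lunik: 354 km³ × (902/1029) = 310.3 km³ of water.
Thura: 2.50×10^4 km³ × (902/1029) = 2.191×10^4 km³ of water.
Total added water ≈ 2.237×10^13 m³ over 3.51×10^14 m² → Δh = 0.0637 m = 63.7 mm.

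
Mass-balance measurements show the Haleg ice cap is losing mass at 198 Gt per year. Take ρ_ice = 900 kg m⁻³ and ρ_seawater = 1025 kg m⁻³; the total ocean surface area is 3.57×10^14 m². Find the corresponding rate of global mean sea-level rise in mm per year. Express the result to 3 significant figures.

ρ_w = 1025 kg m⁻³. Annual water volume added = 198 Gt / ρ_w = 1.980×10^14 kg / 1025 kg m⁻³ = 1.932×10^11 m³.
Δh per year = 1.932×10^11 / 3.57×10^14 = 5.41×10^-4 m = 0.541 mm.

≈ 0.541 mm/yr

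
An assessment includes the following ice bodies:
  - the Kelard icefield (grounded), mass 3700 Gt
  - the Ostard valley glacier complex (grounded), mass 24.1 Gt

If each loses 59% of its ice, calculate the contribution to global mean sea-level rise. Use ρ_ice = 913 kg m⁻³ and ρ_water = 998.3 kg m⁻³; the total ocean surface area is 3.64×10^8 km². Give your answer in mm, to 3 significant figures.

≈ 6.05 mm

Kelard: 0.59 × 3700 Gt = 2.183×10^15 kg; dividing by ρ_w = 998.3 kg m⁻³ gives 2.187×10^12 m³ of water.
Ostard: 0.59 × 24.1 Gt = 1.422×10^13 kg; dividing by ρ_w = 998.3 kg m⁻³ gives 1.424×10^10 m³ of water.
Total added water ≈ 2.201×10^12 m³ over 3.64×10^14 m² → Δh = 6.05×10^-3 m = 6.05 mm.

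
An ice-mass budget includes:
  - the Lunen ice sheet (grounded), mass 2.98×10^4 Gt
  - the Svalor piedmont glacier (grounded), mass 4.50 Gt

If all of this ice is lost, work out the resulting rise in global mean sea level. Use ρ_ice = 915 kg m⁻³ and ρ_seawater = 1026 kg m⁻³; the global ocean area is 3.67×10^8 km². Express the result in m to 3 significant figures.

Lunen: 2.98×10^4 Gt = 2.980×10^16 kg; dividing by ρ_w = 1026 kg m⁻³ gives 2.904×10^13 m³ of water.
Svalor: 4.50 Gt = 4.500×10^12 kg; dividing by ρ_w = 1026 kg m⁻³ gives 4.386×10^9 m³ of water.
Total added water ≈ 2.905×10^13 m³ over 3.67×10^14 m² → Δh = 0.0792 m.

≈ 0.0792 m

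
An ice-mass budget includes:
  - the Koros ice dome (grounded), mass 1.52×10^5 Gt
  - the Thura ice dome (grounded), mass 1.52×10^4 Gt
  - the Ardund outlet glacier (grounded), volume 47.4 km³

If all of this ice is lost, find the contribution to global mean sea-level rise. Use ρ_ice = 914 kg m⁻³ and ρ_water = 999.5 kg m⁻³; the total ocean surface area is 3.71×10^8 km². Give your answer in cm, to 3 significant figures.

≈ 45.1 cm

Koros: 1.52×10^5 Gt = 1.520×10^17 kg; dividing by ρ_w = 999.5 kg m⁻³ gives 1.521×10^14 m³ of water.
Thura: 1.52×10^4 Gt = 1.520×10^16 kg; dividing by ρ_w = 999.5 kg m⁻³ gives 1.521×10^13 m³ of water.
Ardund: 47.4 km³ × (914/999.5) = 43.35 km³ of water.
Total added water ≈ 1.673×10^14 m³ over 3.71×10^14 m² → Δh = 0.451 m = 45.1 cm.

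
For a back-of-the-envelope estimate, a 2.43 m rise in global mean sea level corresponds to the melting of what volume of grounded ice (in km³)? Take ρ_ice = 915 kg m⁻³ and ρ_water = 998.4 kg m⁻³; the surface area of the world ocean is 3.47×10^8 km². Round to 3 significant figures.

Required water volume = Δh × A = 2.43 m × 3.47×10^14 m² = 8.432×10^14 m³ = 8.432×10^5 km³.
Ice volume = water volume × ρ_w/ρ_ice = 8.432×10^5 × 998.4/915 = 9.20×10^5 km³.

≈ 9.20×10^5 km³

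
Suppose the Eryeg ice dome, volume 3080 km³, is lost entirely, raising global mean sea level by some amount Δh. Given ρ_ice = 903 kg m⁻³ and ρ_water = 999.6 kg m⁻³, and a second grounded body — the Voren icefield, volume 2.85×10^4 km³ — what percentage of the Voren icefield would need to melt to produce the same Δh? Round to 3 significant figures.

Equal sea-level rise means equal mass of meltwater, i.e. equal mass of ice lost.
Ice mass of Eryeg: 2.781×10^15 kg; ice mass of Voren: 2.574×10^16 kg.
Fraction required = 2.781×10^15 / 2.574×10^16 = 0.108 → 10.8 %.

≈ 10.8 %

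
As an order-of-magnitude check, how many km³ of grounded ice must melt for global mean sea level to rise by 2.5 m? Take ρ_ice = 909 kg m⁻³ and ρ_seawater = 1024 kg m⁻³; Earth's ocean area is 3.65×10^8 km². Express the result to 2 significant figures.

≈ 1.0×10^6 km³

Required water volume = Δh × A = 2.5 m × 3.65×10^14 m² = 9.125×10^14 m³ = 9.125×10^5 km³.
Ice volume = water volume × ρ_w/ρ_ice = 9.125×10^5 × 1024/909 = 1.0×10^6 km³.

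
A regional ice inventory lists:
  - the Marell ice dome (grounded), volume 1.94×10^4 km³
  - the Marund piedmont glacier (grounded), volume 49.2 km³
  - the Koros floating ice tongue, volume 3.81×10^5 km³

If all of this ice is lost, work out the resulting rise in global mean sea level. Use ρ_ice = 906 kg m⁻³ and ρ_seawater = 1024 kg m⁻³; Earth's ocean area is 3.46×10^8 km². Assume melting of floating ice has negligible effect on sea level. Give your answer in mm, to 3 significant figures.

Marell: 1.94×10^4 km³ × (906/1024) = 1.716×10^4 km³ of water.
Marund: 49.2 km³ × (906/1024) = 43.53 km³ of water.
The Koros floating ice tongue is floating and already displaces its own weight of water, so its melt adds essentially nothing to sea level.
Total added water ≈ 1.721×10^13 m³ over 3.46×10^14 m² → Δh = 0.0497 m = 49.7 mm.

≈ 49.7 mm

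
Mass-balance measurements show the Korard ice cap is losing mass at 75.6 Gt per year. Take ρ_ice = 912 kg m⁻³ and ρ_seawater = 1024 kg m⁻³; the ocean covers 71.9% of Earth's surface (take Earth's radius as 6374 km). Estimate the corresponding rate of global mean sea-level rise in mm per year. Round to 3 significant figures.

≈ 0.201 mm/yr

ρ_w = 1024 kg m⁻³. Annual water volume added = 75.6 Gt / ρ_w = 7.560×10^13 kg / 1024 kg m⁻³ = 7.383×10^10 m³.
Δh per year = 7.383×10^10 / 3.67×10^14 = 2.01×10^-4 m = 0.201 mm.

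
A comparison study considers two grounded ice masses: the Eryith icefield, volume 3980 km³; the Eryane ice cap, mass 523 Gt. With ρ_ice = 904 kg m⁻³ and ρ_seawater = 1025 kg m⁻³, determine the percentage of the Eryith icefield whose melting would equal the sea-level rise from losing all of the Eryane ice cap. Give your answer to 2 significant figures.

Equal sea-level rise means equal mass of meltwater, i.e. equal mass of ice lost.
Ice mass of Eryane: 5.230×10^14 kg; ice mass of Eryith: 3.598×10^15 kg.
Fraction required = 5.230×10^14 / 3.598×10^15 = 0.145 → 15 %.

≈ 15 %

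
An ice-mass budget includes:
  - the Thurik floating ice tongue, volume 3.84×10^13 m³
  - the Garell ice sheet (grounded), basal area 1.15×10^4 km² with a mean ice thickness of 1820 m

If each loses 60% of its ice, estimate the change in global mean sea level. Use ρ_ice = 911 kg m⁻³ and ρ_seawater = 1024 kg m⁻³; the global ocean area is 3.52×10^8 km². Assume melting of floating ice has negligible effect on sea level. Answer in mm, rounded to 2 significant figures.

≈ 32 mm

The Thurik floating ice tongue is floating and already displaces its own weight of water, so its melt adds essentially nothing to sea level.
Garell: ice volume = 1.15×10^4 km² × 1820 m = 2.093×10^4 km³; 0.6 × 2.093×10^4 × (911/1024) = 1.117×10^4 km³ of water.
Total added water ≈ 1.117×10^13 m³ over 3.52×10^14 m² → Δh = 0.0317 m = 32 mm.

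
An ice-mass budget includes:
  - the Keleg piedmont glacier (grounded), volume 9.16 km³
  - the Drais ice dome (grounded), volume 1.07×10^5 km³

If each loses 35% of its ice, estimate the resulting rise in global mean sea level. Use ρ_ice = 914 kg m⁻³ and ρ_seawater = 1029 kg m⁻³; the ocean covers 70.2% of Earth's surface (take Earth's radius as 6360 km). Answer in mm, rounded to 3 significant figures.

≈ 93.2 mm

Keleg: 0.35 × 9.16 km³ × (914/1029) = 2.848 km³ of water.
Drais: 0.35 × 1.07×10^5 km³ × (914/1029) = 3.326×10^4 km³ of water.
Total added water ≈ 3.327×10^13 m³ over 3.57×10^14 m² → Δh = 0.0932 m = 93.2 mm.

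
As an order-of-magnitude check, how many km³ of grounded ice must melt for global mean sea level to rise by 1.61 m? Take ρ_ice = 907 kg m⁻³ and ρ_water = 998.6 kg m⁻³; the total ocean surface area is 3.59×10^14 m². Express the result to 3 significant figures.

Required water volume = Δh × A = 1.61 m × 3.59×10^14 m² = 5.780×10^14 m³ = 5.780×10^5 km³.
Ice volume = water volume × ρ_w/ρ_ice = 5.780×10^5 × 998.6/907 = 6.36×10^5 km³.

≈ 6.36×10^5 km³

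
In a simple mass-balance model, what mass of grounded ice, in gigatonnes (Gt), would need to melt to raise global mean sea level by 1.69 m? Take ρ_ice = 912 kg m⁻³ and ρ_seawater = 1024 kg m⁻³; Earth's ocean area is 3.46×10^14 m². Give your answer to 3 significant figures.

Required water volume = Δh × A = 1.69 m × 3.46×10^14 m² = 5.847×10^14 m³.
ρ_w = 1024 kg m⁻³, so the mass of water = 5.847×10^14 m³ × 1024 kg m⁻³ = 5.988×10^17 kg = 5.99×10^5 Gt (and the same mass of ice, by conservation).

≈ 5.99×10^5 Gt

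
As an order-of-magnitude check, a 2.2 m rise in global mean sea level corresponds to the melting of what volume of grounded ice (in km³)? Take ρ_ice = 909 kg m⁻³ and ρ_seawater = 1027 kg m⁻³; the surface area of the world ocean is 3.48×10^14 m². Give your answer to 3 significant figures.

≈ 8.65×10^5 km³

Required water volume = Δh × A = 2.2 m × 3.48×10^14 m² = 7.656×10^14 m³ = 7.656×10^5 km³.
Ice volume = water volume × ρ_w/ρ_ice = 7.656×10^5 × 1027/909 = 8.65×10^5 km³.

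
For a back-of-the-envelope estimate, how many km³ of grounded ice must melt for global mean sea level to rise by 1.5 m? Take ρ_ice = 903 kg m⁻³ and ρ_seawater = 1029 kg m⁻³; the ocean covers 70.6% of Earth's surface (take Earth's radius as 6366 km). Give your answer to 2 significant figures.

≈ 6.1×10^5 km³

Required water volume = Δh × A = 1.5 m × 3.60×10^14 m² = 5.393×10^14 m³ = 5.393×10^5 km³.
Ice volume = water volume × ρ_w/ρ_ice = 5.393×10^5 × 1029/903 = 6.1×10^5 km³.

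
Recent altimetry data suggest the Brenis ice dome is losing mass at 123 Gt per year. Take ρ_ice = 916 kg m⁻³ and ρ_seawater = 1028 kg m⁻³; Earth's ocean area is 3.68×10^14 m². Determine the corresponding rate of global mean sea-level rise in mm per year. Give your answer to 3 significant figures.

≈ 0.325 mm/yr

ρ_w = 1028 kg m⁻³. Annual water volume added = 123 Gt / ρ_w = 1.230×10^14 kg / 1028 kg m⁻³ = 1.196×10^11 m³.
Δh per year = 1.196×10^11 / 3.68×10^14 = 3.25×10^-4 m = 0.325 mm.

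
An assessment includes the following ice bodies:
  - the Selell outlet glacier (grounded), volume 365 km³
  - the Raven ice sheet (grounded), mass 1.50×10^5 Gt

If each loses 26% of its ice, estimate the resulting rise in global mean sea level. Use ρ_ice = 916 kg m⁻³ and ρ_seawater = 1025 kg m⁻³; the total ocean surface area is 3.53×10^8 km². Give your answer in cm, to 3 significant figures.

≈ 10.8 cm

Selell: 0.26 × 365 km³ × (916/1025) = 84.81 km³ of water.
Raven: 0.26 × 1.50×10^5 Gt = 3.900×10^16 kg; dividing by ρ_w = 1025 kg m⁻³ gives 3.805×10^13 m³ of water.
Total added water ≈ 3.813×10^13 m³ over 3.53×10^14 m² → Δh = 0.108 m = 10.8 cm.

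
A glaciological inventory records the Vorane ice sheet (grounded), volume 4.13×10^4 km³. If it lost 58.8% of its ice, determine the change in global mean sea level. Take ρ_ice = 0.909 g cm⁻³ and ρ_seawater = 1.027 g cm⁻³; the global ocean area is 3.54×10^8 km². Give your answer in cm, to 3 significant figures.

≈ 6.07 cm

Vorane: 0.588 × 4.13×10^4 km³ × (909/1027) = 2.149×10^4 km³ of water.
Spread over 3.54×10^14 m² of ocean, Δh = 2.149×10^13 / 3.54×10^14 = 0.0607 m = 6.07 cm.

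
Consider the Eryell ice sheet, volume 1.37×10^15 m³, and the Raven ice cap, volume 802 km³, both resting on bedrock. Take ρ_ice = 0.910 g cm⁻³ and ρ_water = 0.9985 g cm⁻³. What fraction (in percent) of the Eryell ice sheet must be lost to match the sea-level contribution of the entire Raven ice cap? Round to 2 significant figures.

≈ 0.059 %

Equal sea-level rise means equal mass of meltwater, i.e. equal mass of ice lost.
Ice mass of Raven: 7.298×10^14 kg; ice mass of Eryell: 1.247×10^18 kg.
Fraction required = 7.298×10^14 / 1.247×10^18 = 5.85×10^-4 → 0.059 %.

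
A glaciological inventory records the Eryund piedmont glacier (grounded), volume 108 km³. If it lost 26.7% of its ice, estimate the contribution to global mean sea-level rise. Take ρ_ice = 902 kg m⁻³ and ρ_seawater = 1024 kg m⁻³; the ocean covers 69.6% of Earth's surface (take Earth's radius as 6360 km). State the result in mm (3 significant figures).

≈ 0.0718 mm

Eryund: 0.267 × 108 km³ × (902/1024) = 25.40 km³ of water.
Spread over 3.54×10^14 m² of ocean, Δh = 2.540×10^10 / 3.54×10^14 = 7.18×10^-5 m = 0.0718 mm.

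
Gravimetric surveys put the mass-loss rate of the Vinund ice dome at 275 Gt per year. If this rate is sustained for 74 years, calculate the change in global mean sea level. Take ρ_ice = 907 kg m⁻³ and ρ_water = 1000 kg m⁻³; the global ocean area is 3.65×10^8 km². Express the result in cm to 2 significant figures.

Total mass lost = 275 Gt/yr × 74 yr = 2.035×10^4 Gt = 2.035×10^16 kg.
ρ_w = 1000 kg m⁻³, so water volume = 2.035×10^16 / 1000 = 2.035×10^13 m³.
Δh = 2.035×10^13 / 3.65×10^14 = 0.0558 m = 5.6 cm.

≈ 5.6 cm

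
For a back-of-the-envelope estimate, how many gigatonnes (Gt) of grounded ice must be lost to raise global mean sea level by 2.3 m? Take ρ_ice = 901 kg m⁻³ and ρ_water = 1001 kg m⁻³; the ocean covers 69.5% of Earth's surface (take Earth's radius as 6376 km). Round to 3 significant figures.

≈ 8.17×10^5 Gt

Required water volume = Δh × A = 2.3 m × 3.55×10^14 m² = 8.166×10^14 m³.
ρ_w = 1001 kg m⁻³, so the mass of water = 8.166×10^14 m³ × 1001 kg m⁻³ = 8.174×10^17 kg = 8.17×10^5 Gt (and the same mass of ice, by conservation).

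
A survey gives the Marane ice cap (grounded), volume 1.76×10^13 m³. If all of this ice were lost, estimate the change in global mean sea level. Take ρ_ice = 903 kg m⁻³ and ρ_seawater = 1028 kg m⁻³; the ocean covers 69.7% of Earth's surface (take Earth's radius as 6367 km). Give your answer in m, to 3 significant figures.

≈ 0.0435 m

Marane: 1.76×10^13 m³ × (903/1028) = 1.546×10^13 m³ of water.
Spread over 3.55×10^14 m² of ocean, Δh = 1.546×10^13 / 3.55×10^14 = 0.0435 m.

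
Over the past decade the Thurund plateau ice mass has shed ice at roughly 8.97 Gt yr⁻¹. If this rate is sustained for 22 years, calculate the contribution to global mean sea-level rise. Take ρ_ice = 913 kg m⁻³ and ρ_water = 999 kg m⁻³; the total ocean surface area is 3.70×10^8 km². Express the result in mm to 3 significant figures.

Total mass lost = 8.97 Gt/yr × 22 yr = 197.3 Gt = 1.973×10^14 kg.
ρ_w = 999 kg m⁻³, so water volume = 1.973×10^14 / 999 = 1.975×10^11 m³.
Δh = 1.975×10^11 / 3.70×10^14 = 5.34×10^-4 m = 0.534 mm.

≈ 0.534 mm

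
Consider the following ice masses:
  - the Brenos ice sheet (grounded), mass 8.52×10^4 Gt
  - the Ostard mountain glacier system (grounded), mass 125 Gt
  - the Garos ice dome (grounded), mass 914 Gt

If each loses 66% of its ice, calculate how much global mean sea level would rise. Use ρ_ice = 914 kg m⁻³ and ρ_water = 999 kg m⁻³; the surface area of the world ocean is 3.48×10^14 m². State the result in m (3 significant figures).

Brenos: 0.66 × 8.52×10^4 Gt = 5.623×10^16 kg; dividing by ρ_w = 999 kg m⁻³ gives 5.629×10^13 m³ of water.
Ostard: 0.66 × 125 Gt = 8.250×10^13 kg; dividing by ρ_w = 999 kg m⁻³ gives 8.258×10^10 m³ of water.
Garos: 0.66 × 914 Gt = 6.032×10^14 kg; dividing by ρ_w = 999 kg m⁻³ gives 6.038×10^11 m³ of water.
Total added water ≈ 5.697×10^13 m³ over 3.48×10^14 m² → Δh = 0.164 m.

≈ 0.164 m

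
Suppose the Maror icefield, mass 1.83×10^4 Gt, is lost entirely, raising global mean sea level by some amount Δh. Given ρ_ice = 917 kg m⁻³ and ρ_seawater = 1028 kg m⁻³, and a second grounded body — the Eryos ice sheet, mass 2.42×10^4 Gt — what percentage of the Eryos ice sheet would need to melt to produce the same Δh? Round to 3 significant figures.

Equal sea-level rise means equal mass of meltwater, i.e. equal mass of ice lost.
Ice mass of Maror: 1.830×10^16 kg; ice mass of Eryos: 2.420×10^16 kg.
Fraction required = 1.830×10^16 / 2.420×10^16 = 0.756 → 75.6 %.

≈ 75.6 %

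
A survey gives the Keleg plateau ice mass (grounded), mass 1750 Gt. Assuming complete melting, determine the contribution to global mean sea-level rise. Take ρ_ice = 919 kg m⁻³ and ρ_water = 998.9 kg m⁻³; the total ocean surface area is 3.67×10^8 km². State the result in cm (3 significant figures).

Keleg: 1750 Gt = 1.750×10^15 kg; dividing by ρ_w = 998.9 kg m⁻³ gives 1.752×10^12 m³ of water.
Spread over 3.67×10^14 m² of ocean, Δh = 1.752×10^12 / 3.67×10^14 = 4.77×10^-3 m = 0.477 cm.

≈ 0.477 cm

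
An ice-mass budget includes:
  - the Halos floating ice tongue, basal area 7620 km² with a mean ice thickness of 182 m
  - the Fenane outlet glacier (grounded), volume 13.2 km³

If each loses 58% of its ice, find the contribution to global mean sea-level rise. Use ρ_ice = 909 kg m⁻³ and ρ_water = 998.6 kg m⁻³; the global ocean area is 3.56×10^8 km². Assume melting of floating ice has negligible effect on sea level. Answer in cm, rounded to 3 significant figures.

The Halos floating ice tongue is floating and already displaces its own weight of water, so its melt adds essentially nothing to sea level.
Fenane: 0.58 × 13.2 km³ × (909/998.6) = 6.969 km³ of water.
Total added water ≈ 6.969×10^9 m³ over 3.56×10^14 m² → Δh = 1.96×10^-5 m = 1.96×10^-3 cm.

≈ 1.96×10^-3 cm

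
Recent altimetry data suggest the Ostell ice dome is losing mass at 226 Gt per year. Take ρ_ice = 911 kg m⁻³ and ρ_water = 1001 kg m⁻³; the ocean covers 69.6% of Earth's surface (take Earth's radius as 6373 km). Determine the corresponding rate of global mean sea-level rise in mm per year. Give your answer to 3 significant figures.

≈ 0.636 mm/yr

ρ_w = 1001 kg m⁻³. Annual water volume added = 226 Gt / ρ_w = 2.260×10^14 kg / 1001 kg m⁻³ = 2.258×10^11 m³.
Δh per year = 2.258×10^11 / 3.55×10^14 = 6.36×10^-4 m = 0.636 mm.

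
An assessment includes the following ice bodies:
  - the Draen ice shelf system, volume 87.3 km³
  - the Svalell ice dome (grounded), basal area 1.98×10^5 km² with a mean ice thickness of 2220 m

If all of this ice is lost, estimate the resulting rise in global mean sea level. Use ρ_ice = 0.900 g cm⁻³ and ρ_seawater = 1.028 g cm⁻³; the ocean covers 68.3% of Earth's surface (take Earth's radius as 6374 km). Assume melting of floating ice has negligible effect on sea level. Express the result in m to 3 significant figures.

≈ 1.10 m

The Draen ice shelf system is floating and already displaces its own weight of water, so its melt adds essentially nothing to sea level.
Svalell: ice volume = 1.98×10^5 km² × 2220 m = 4.396×10^5 km³; 4.396×10^5 × (900/1028) = 3.848×10^5 km³ of water.
Total added water ≈ 3.848×10^14 m³ over 3.49×10^14 m² → Δh = 1.10 m.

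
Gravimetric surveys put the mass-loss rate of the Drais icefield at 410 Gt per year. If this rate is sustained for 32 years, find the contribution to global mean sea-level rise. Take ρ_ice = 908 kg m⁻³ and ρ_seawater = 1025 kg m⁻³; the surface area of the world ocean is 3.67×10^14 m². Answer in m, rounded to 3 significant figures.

≈ 0.0349 m

Total mass lost = 410 Gt/yr × 32 yr = 1.312×10^4 Gt = 1.312×10^16 kg.
ρ_w = 1025 kg m⁻³, so water volume = 1.312×10^16 / 1025 = 1.280×10^13 m³.
Δh = 1.280×10^13 / 3.67×10^14 = 0.0349 m.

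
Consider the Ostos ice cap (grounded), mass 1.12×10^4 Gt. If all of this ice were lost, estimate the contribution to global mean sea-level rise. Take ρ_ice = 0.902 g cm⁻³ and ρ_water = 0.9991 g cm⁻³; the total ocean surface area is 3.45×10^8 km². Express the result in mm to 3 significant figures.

≈ 32.5 mm

Ostos: 1.12×10^4 Gt = 1.120×10^16 kg; dividing by ρ_w = 0.9991 g cm⁻³ = 999.1 kg m⁻³ gives 1.121×10^13 m³ of water.
Spread over 3.45×10^14 m² of ocean, Δh = 1.121×10^13 / 3.45×10^14 = 0.0325 m = 32.5 mm.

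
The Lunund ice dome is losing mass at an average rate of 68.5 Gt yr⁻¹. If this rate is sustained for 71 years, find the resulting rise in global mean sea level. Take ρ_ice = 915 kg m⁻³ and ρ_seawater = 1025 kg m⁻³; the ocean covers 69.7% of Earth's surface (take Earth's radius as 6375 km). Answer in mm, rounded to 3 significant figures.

≈ 13.3 mm

Total mass lost = 68.5 Gt/yr × 71 yr = 4864 Gt = 4.864×10^15 kg.
ρ_w = 1025 kg m⁻³, so water volume = 4.864×10^15 / 1025 = 4.745×10^12 m³.
Δh = 4.745×10^12 / 3.56×10^14 = 0.0133 m = 13.3 mm.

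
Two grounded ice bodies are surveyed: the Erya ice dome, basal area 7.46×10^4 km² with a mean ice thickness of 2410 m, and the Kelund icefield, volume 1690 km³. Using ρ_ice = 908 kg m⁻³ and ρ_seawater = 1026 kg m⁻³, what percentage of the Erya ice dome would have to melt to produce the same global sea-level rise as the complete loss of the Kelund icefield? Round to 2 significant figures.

≈ 0.94 %

Equal sea-level rise means equal mass of meltwater, i.e. equal mass of ice lost.
Ice mass of Kelund: 1.535×10^15 kg; ice mass of Erya: 1.632×10^17 kg.
Fraction required = 1.535×10^15 / 1.632×10^17 = 9.40×10^-3 → 0.94 %.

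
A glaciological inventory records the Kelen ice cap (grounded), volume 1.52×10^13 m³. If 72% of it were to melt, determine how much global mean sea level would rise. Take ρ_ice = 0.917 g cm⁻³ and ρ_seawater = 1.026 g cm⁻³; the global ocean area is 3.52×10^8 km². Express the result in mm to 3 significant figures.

Kelen: 0.72 × 1.52×10^13 m³ × (917/1026) = 9.781×10^12 m³ of water.
Spread over 3.52×10^14 m² of ocean, Δh = 9.781×10^12 / 3.52×10^14 = 0.0278 m = 27.8 mm.

≈ 27.8 mm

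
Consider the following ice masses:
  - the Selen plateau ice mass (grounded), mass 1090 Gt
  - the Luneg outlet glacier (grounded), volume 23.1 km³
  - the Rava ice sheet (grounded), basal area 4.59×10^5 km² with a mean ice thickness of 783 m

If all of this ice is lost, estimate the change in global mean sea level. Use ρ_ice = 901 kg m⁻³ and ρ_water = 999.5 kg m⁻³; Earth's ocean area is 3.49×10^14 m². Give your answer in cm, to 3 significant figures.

Selen: 1090 Gt = 1.090×10^15 kg; dividing by ρ_w = 999.5 kg m⁻³ gives 1.091×10^12 m³ of water.
Luneg: 23.1 km³ × (901/999.5) = 20.82 km³ of water.
Rava: ice volume = 4.59×10^5 km² × 783 m = 3.594×10^5 km³; 3.594×10^5 × (901/999.5) = 3.240×10^5 km³ of water.
Total added water ≈ 3.251×10^14 m³ over 3.49×10^14 m² → Δh = 0.931 m = 93.1 cm.

≈ 93.1 cm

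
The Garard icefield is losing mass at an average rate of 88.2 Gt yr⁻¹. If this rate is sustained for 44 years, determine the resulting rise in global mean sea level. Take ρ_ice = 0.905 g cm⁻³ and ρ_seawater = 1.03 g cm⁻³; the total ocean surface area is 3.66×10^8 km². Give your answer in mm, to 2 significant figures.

≈ 10 mm

Total mass lost = 88.2 Gt/yr × 44 yr = 3881 Gt = 3.881×10^15 kg.
ρ_w = 1.03 g cm⁻³ = 1030 kg m⁻³, so water volume = 3.881×10^15 / 1030 = 3.768×10^12 m³.
Δh = 3.768×10^12 / 3.66×10^14 = 0.0103 m = 10 mm.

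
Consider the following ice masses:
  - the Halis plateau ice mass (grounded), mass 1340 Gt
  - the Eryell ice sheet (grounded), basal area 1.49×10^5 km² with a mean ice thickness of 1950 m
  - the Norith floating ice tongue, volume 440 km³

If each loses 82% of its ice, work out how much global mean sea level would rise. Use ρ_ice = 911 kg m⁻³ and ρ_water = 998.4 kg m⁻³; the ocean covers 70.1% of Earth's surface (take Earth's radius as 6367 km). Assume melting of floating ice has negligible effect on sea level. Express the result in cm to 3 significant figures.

Halis: 0.82 × 1340 Gt = 1.099×10^15 kg; dividing by ρ_w = 998.4 kg m⁻³ gives 1.101×10^12 m³ of water.
Eryell: ice volume = 1.49×10^5 km² × 1950 m = 2.906×10^5 km³; 0.82 × 2.906×10^5 × (911/998.4) = 2.174×10^5 km³ of water.
The Norith floating ice tongue is floating and already displaces its own weight of water, so its melt adds essentially nothing to sea level.
Total added water ≈ 2.185×10^14 m³ over 3.57×10^14 m² → Δh = 0.612 m = 61.2 cm.

≈ 61.2 cm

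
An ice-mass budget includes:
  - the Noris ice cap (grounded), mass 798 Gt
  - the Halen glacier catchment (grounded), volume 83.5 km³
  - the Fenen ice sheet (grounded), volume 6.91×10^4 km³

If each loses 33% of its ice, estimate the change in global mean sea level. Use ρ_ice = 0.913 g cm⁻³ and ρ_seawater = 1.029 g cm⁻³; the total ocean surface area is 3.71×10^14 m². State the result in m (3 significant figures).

≈ 0.0553 m

Noris: 0.33 × 798 Gt = 2.633×10^14 kg; dividing by ρ_w = 1.029 g cm⁻³ = 1029 kg m⁻³ gives 2.559×10^11 m³ of water.
Halen: 0.33 × 83.5 km³ × (913/1029) = 24.45 km³ of water.
Fenen: 0.33 × 6.91×10^4 km³ × (913/1029) = 2.023×10^4 km³ of water.
Total added water ≈ 2.051×10^13 m³ over 3.71×10^14 m² → Δh = 0.0553 m.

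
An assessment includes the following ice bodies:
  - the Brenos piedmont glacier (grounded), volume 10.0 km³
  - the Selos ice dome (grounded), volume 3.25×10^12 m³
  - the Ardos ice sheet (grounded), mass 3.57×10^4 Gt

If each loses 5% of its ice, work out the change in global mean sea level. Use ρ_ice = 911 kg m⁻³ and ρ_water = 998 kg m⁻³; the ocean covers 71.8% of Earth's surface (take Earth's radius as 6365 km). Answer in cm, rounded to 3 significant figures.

≈ 0.530 cm

Brenos: 0.05 × 10.0 km³ × (911/998) = 0.4564 km³ of water.
Selos: 0.05 × 3.25×10^12 m³ × (911/998) = 1.483×10^11 m³ of water.
Ardos: 0.05 × 3.57×10^4 Gt = 1.785×10^15 kg; dividing by ρ_w = 998 kg m⁻³ gives 1.789×10^12 m³ of water.
Total added water ≈ 1.937×10^12 m³ over 3.66×10^14 m² → Δh = 5.30×10^-3 m = 0.530 cm.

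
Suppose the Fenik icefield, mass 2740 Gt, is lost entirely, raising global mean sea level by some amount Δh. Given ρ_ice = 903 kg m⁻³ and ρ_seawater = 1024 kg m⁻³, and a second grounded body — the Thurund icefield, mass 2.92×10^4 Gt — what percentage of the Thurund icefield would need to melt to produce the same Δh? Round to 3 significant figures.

Equal sea-level rise means equal mass of meltwater, i.e. equal mass of ice lost.
Ice mass of Fenik: 2.740×10^15 kg; ice mass of Thurund: 2.920×10^16 kg.
Fraction required = 2.740×10^15 / 2.920×10^16 = 0.0938 → 9.38 %.

≈ 9.38 %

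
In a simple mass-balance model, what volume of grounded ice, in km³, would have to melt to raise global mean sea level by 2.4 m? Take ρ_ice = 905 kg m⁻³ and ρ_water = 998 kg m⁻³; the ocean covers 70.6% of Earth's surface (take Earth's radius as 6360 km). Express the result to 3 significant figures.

Required water volume = Δh × A = 2.4 m × 3.59×10^14 m² = 8.613×10^14 m³ = 8.613×10^5 km³.
Ice volume = water volume × ρ_w/ρ_ice = 8.613×10^5 × 998/905 = 9.50×10^5 km³.

≈ 9.50×10^5 km³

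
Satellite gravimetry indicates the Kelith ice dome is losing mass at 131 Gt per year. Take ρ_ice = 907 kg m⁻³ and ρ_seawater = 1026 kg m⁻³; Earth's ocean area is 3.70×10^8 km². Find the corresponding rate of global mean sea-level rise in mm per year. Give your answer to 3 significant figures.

≈ 0.345 mm/yr

ρ_w = 1026 kg m⁻³. Annual water volume added = 131 Gt / ρ_w = 1.310×10^14 kg / 1026 kg m⁻³ = 1.277×10^11 m³.
Δh per year = 1.277×10^11 / 3.70×10^14 = 3.45×10^-4 m = 0.345 mm.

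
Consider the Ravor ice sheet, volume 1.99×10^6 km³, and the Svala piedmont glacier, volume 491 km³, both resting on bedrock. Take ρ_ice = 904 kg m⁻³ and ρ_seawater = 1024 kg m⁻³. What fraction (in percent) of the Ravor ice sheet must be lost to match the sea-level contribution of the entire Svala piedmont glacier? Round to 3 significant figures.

≈ 0.0247 %

Equal sea-level rise means equal mass of meltwater, i.e. equal mass of ice lost.
Ice mass of Svala: 4.439×10^14 kg; ice mass of Ravor: 1.799×10^18 kg.
Fraction required = 4.439×10^14 / 1.799×10^18 = 2.47×10^-4 → 0.0247 %.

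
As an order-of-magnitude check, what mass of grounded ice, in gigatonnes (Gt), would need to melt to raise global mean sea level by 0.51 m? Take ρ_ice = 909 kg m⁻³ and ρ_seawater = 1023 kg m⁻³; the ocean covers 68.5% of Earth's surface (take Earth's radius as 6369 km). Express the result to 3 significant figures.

Required water volume = Δh × A = 0.51 m × 3.49×10^14 m² = 1.781×10^14 m³.
ρ_w = 1023 kg m⁻³, so the mass of water = 1.781×10^14 m³ × 1023 kg m⁻³ = 1.822×10^17 kg = 1.82×10^5 Gt (and the same mass of ice, by conservation).

≈ 1.82×10^5 Gt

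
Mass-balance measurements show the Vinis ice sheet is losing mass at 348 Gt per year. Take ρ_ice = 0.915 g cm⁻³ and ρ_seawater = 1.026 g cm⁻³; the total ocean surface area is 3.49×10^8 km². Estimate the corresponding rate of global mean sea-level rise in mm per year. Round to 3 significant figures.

ρ_w = 1.026 g cm⁻³ = 1026 kg m⁻³. Annual water volume added = 348 Gt / ρ_w = 3.480×10^14 kg / 1026 kg m⁻³ = 3.392×10^11 m³.
Δh per year = 3.392×10^11 / 3.49×10^14 = 9.72×10^-4 m = 0.972 mm.

≈ 0.972 mm/yr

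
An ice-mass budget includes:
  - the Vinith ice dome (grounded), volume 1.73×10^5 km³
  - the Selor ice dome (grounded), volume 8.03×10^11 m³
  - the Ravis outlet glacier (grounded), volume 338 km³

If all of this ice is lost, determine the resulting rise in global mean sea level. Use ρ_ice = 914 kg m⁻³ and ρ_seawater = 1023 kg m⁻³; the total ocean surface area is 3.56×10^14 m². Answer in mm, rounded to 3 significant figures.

Vinith: 1.73×10^5 km³ × (914/1023) = 1.546×10^5 km³ of water.
Selor: 8.03×10^11 m³ × (914/1023) = 7.174×10^11 m³ of water.
Ravis: 338 km³ × (914/1023) = 302.0 km³ of water.
Total added water ≈ 1.556×10^14 m³ over 3.56×10^14 m² → Δh = 0.437 m = 437 mm.

≈ 437 mm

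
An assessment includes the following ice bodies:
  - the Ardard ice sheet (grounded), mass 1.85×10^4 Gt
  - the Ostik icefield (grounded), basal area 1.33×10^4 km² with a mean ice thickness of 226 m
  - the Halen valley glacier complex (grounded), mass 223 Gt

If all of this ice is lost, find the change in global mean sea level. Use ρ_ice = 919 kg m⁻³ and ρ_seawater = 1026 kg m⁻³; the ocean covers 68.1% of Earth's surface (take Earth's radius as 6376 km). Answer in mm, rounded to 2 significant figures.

≈ 60 mm

Ardard: 1.85×10^4 Gt = 1.850×10^16 kg; dividing by ρ_w = 1026 kg m⁻³ gives 1.803×10^13 m³ of water.
Ostik: ice volume = 1.33×10^4 km² × 226 m = 3006 km³; 3006 × (919/1026) = 2692 km³ of water.
Halen: 223 Gt = 2.230×10^14 kg; dividing by ρ_w = 1026 kg m⁻³ gives 2.173×10^11 m³ of water.
Total added water ≈ 2.094×10^13 m³ over 3.48×10^14 m² → Δh = 0.0602 m = 60 mm.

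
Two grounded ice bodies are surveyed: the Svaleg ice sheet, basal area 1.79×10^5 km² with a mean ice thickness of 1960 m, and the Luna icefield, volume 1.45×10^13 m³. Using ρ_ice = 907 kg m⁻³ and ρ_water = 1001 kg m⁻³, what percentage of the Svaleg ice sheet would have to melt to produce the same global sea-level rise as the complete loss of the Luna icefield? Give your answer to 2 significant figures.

≈ 4.1 %

Equal sea-level rise means equal mass of meltwater, i.e. equal mass of ice lost.
Ice mass of Luna: 1.315×10^16 kg; ice mass of Svaleg: 3.182×10^17 kg.
Fraction required = 1.315×10^16 / 3.182×10^17 = 0.0413 → 4.1 %.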